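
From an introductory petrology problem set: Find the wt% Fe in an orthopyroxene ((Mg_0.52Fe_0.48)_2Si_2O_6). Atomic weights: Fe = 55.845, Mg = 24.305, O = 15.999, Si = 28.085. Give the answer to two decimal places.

23.20 weight percent

Molar mass of (Mg_0.52Fe_0.48)_2Si_2O_6: 1.04×24.305 + 0.96×55.845 + 2×28.085 + 6×15.999 = 231.052 g/mol.
Mass of Fe per formula unit: 0.96 × 55.845 = 53.611 g.
Weight fraction Fe = 53.611 / 231.052 = 0.2320.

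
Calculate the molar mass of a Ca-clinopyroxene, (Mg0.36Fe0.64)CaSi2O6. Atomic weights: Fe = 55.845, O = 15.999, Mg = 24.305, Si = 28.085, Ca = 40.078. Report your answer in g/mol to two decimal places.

236.73 g/mol

The formula mass is the sum 0.36(24.305) + 0.64(55.845) + 1(40.078) + 2(28.085) + 6(15.999).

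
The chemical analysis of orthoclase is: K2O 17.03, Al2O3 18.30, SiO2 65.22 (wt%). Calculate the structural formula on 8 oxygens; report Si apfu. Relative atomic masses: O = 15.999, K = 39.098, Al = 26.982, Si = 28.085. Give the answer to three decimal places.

3.005 Si apfu

K2O: 17.03/94.195 = 0.18080 mol → 0.36160 mol K, 0.18080 mol O.
Al2O3: 18.30/101.961 = 0.17948 mol → 0.35896 mol Al, 0.53844 mol O.
SiO2: 65.22/60.083 = 1.08550 mol → 1.08550 mol Si, 2.17100 mol O.
Total oxygen = 2.89024 mol. Normalization factor = 8/2.89024 = 2.76794.
Si per 8 O = 1.08550 × 2.76794 = 3.005.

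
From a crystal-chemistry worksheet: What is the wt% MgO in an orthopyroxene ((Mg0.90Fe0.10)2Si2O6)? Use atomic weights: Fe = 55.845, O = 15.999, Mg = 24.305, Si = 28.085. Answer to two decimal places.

Molar mass of (Mg0.90Fe0.10)2Si2O6 = 1.80*24.305 + 0.20*55.845 + 2*28.085 + 6*15.999 = 207.082 g/mol.
Each formula unit contains 1.80 Mg, equivalent to 1.80/1 = 1.8000 mol MgO.
M(MgO) = 1×24.305 + 1×15.999 = 40.304 g/mol.
Mass of MgO per formula unit = 1.8000 × 40.304 = 72.547 g.
MgO wt% = 72.547 / 207.082 × 100 = 35.03%.

35.03 wt%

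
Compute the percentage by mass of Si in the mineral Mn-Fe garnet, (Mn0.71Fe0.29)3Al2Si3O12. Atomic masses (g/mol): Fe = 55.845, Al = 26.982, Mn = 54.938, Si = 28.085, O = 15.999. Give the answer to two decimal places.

16.99 weight percent

Formula mass = 2.13·54.938 + 0.87·55.845 + 2·26.982 + 3·28.085 + 12·15.999 = 495.810 g/mol, of which 84.255 g is Si.
So Si makes up 84.255/495.810 = 0.1699 of the mass, i.e. 16.99%.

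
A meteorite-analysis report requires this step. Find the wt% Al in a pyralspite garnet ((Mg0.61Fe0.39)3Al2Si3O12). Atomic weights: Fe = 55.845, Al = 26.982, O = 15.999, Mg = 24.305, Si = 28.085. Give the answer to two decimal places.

Molar mass of (Mg0.61Fe0.39)3Al2Si3O12: 1.83×24.305 + 1.17×55.845 + 2×26.982 + 3×28.085 + 12×15.999 = 440.024 g/mol.
Mass of Al per formula unit: 2 × 26.982 = 53.964 g.
Weight fraction Al = 53.964 / 440.024 = 0.1226.

12.26 weight percent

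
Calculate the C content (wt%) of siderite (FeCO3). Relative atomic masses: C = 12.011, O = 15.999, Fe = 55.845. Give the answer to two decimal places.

Formula mass = 1×55.845 + 1×12.011 + 3×15.999 = 115.853 g/mol, of which 12.011 g is C.
So C makes up 12.011/115.853 = 0.1037 of the mass, i.e. 10.37%.

10.37 wt%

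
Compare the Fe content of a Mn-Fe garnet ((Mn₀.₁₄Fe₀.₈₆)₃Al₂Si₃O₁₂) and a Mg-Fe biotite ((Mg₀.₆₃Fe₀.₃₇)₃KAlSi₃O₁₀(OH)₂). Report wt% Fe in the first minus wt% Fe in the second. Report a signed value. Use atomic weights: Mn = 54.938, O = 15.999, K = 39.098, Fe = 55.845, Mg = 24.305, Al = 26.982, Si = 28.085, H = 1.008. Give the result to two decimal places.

15.26 percentage points

M((Mn₀.₁₄Fe₀.₈₆)₃Al₂Si₃O₁₂) = 497.361 g/mol, so wt% Fe = 144.080/497.361 × 100 = 28.97%.
M((Mg₀.₆₃Fe₀.₃₇)₃KAlSi₃O₁₀(OH)₂) = 452.263 g/mol, so wt% Fe = 61.988/452.263 × 100 = 13.71%.
28.97 − 13.71 = 15.26 pp.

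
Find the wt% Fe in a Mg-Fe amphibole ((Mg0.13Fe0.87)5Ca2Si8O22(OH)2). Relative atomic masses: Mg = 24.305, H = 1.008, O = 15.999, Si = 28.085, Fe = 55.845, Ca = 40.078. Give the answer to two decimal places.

25.58 mass %

Formula mass = 0.65×24.305 + 4.35×55.845 + 2×40.078 + 8×28.085 + 24×15.999 + 2×1.008 = 949.552 g/mol, of which 242.926 g is Fe.
So Fe makes up 242.926/949.552 = 0.2558 of the mass, i.e. 25.58%.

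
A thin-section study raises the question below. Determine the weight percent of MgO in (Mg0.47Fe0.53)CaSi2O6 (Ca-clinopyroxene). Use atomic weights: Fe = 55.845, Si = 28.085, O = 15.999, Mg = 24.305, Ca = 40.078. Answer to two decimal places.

M((Mg0.47Fe0.53)CaSi2O6) = 233.263 g/mol; M(MgO) = 40.304 g/mol.
Moles MgO per formula unit = 0.47 Mg ÷ 1 = 0.4700.
MgO fraction = (0.4700 × 40.304) / 233.263 = 18.943/233.263 = 0.0812.

8.12 wt%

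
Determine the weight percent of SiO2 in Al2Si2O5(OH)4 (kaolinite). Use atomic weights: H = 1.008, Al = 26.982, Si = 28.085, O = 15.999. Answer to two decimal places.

46.55 wt%

Formula mass = 258.157 g/mol.
2 Si → 2.0000 mol SiO2 per formula unit; M(SiO2) = 60.083, so SiO2 mass = 120.166 g.
120.166/258.157 × 100 = 46.55 wt%.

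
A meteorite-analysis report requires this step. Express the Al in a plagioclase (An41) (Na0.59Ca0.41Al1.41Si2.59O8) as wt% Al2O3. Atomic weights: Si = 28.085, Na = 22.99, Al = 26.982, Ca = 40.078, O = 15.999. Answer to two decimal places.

26.74 wt%

Formula mass = 268.773 g/mol.
1.41 Al → 0.7050 mol Al2O3 per formula unit; M(Al2O3) = 101.961, so Al2O3 mass = 71.883 g.
71.883/268.773 × 100 = 26.74 wt%.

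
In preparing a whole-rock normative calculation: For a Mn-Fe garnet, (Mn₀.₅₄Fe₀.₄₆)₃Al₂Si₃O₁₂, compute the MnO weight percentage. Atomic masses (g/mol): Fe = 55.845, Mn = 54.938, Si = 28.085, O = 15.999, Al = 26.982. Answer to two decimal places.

23.16 wt%

M((Mn₀.₅₄Fe₀.₄₆)₃Al₂Si₃O₁₂) = 496.273 g/mol; M(MnO) = 70.937 g/mol.
Moles MnO per formula unit = 1.62 Mn ÷ 1 = 1.6200.
MnO fraction = (1.6200 × 70.937) / 496.273 = 114.918/496.273 = 0.2316.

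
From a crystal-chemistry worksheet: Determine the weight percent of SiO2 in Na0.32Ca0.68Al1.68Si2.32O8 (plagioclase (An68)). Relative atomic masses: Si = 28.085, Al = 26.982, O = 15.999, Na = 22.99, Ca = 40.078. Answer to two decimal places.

51.04 wt%

Formula mass = 273.089 g/mol.
2.32 Si → 2.3200 mol SiO2 per formula unit; M(SiO2) = 60.083, so SiO2 mass = 139.393 g.
139.393/273.089 × 100 = 51.04 wt%.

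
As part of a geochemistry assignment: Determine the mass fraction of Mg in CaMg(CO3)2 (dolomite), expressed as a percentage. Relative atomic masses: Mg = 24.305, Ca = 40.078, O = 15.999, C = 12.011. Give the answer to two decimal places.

13.18 wt%

M(CaMg(CO3)2) = 184.399 g/mol.
Mg contributes 1 × 24.305 = 24.305 g per mole.
24.305/184.399 = 0.1318 → 13.18%.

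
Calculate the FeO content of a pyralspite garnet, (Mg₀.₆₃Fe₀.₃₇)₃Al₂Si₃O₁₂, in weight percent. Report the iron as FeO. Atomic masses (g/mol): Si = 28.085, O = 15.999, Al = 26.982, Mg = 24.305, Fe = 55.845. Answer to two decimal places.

18.20 wt%

Formula mass = 438.131 g/mol.
1.11 Fe → 1.1100 mol FeO per formula unit; M(FeO) = 71.844, so FeO mass = 79.747 g.
79.747/438.131 × 100 = 18.20 wt%.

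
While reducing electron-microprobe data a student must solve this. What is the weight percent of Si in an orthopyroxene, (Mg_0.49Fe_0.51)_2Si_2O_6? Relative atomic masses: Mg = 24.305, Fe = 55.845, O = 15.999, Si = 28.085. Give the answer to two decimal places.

24.11 mass %

Molar mass of (Mg_0.49Fe_0.51)_2Si_2O_6: 0.98×24.305 + 1.02×55.845 + 2×28.085 + 6×15.999 = 232.945 g/mol.
Mass of Si per formula unit: 2 × 28.085 = 56.170 g.
Weight fraction Si = 56.170 / 232.945 = 0.2411.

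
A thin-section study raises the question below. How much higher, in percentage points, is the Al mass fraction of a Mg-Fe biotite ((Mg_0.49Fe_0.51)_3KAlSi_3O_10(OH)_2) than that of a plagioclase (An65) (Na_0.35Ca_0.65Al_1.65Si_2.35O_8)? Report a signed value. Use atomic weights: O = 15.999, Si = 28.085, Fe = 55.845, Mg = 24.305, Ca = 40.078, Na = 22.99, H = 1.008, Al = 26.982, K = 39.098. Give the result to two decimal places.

First mineral: 26.982 g Al in 465.510 g formula = 5.80 wt% Al.
Second mineral: 44.520 g Al in 272.609 g formula = 16.33 wt% Al.
5.80% − 16.33% gives a difference of -10.53 percentage points.

-10.53 percentage points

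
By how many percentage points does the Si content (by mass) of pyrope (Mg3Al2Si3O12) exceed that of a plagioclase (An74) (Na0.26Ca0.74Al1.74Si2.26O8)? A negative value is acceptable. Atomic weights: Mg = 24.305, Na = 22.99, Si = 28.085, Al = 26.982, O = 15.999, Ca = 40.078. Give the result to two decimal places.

-2.26 percentage points

First mineral: 84.255 g Si in 403.122 g formula = 20.90 wt% Si.
Second mineral: 63.472 g Si in 274.048 g formula = 23.16 wt% Si.
20.90% − 23.16% gives a difference of -2.26 percentage points.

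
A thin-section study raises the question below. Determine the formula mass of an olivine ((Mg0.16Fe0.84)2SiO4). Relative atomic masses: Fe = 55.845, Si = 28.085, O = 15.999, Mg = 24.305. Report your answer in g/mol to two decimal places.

M = 0.32(24.305) + 1.68(55.845) + 1(28.085) + 4(15.999)

193.68 g/mol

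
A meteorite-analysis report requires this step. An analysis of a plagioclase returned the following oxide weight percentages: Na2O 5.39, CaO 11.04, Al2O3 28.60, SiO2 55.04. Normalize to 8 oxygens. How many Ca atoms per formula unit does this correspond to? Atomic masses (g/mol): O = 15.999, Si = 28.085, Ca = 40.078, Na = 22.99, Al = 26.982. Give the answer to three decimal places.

Na2O (M=61.979): mol = 0.08696; Na = 0.17392, O = 0.08696.
CaO (M=56.077): mol = 0.19687; Ca = 0.19687, O = 0.19687.
Al2O3 (M=101.961): mol = 0.28050; Al = 0.56100, O = 0.84150.
SiO2 (M=60.083): mol = 0.91607; Si = 0.91607, O = 1.83214.
ΣO = 2.95747; factor = 8/ΣO = 2.70501.
Ca apfu = 0.19687 × 2.70501 = 0.533.

0.533 Ca apfu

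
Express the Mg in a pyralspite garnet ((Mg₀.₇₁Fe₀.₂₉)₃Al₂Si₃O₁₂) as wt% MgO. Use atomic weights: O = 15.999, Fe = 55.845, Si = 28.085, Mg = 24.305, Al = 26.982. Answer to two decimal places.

Formula mass = 430.562 g/mol.
2.13 Mg → 2.1300 mol MgO per formula unit; M(MgO) = 40.304, so MgO mass = 85.848 g.
85.848/430.562 × 100 = 19.94 wt%.

19.94 wt%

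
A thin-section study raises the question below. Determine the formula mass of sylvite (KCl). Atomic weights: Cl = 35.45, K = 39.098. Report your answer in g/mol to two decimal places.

74.55 g/mol

The formula mass is the sum 1*39.098 + 1*35.45.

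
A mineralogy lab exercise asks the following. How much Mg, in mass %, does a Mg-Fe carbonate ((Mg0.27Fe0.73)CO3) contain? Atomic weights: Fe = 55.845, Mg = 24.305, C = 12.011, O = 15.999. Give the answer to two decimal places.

Formula mass = 0.27*24.305 + 0.73*55.845 + 1*12.011 + 3*15.999 = 107.337 g/mol, of which 6.562 g is Mg.
So Mg makes up 6.562/107.337 = 0.0611 of the mass, i.e. 6.11%.

6.11 mass %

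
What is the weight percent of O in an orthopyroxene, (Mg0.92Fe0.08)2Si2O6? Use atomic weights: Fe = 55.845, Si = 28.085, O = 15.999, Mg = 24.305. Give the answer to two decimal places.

Formula mass = 1.84×24.305 + 0.16×55.845 + 2×28.085 + 6×15.999 = 205.820 g/mol, of which 95.994 g is O.
So O makes up 95.994/205.820 = 0.4664 of the mass, i.e. 46.64%.

46.64 weight percent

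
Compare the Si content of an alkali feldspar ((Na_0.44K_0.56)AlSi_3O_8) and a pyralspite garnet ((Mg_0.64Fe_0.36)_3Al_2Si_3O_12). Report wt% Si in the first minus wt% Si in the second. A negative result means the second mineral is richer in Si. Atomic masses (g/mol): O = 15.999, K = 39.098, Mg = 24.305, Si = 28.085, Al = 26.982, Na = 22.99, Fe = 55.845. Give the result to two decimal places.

First mineral: 84.255 g Si in 271.239 g formula = 31.06 wt% Si.
Second mineral: 84.255 g Si in 437.185 g formula = 19.27 wt% Si.
31.06% − 19.27% gives a difference of 11.79 percentage points.

11.79 percentage points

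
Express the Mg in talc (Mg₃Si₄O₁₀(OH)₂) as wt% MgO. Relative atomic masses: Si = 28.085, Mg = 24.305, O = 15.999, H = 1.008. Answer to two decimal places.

Formula mass = 379.259 g/mol.
3 Mg → 3.0000 mol MgO per formula unit; M(MgO) = 40.304, so MgO mass = 120.912 g.
120.912/379.259 × 100 = 31.88 wt%.

31.88 wt%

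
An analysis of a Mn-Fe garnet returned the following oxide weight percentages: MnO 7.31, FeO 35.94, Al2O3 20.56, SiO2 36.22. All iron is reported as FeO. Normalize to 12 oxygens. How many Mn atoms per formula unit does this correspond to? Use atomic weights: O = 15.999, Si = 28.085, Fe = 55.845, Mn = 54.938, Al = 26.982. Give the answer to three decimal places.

MnO: 7.31/70.937 = 0.10305 mol → 0.10305 mol Mn, 0.10305 mol O.
FeO: 35.94/71.844 = 0.50025 mol → 0.50025 mol Fe, 0.50025 mol O.
Al2O3: 20.56/101.961 = 0.20165 mol → 0.40330 mol Al, 0.60495 mol O.
SiO2: 36.22/60.083 = 0.60283 mol → 0.60283 mol Si, 1.20566 mol O.
Total oxygen = 2.41391 mol. Normalization factor = 12/2.41391 = 4.97119.
Mn per 12 O = 0.10305 × 4.97119 = 0.512.

0.512 Mn apfu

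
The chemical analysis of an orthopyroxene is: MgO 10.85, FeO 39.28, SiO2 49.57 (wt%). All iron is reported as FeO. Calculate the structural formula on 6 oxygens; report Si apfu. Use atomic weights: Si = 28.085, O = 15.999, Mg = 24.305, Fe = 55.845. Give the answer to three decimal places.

MgO: 10.85/40.304 = 0.26920 mol → 0.26920 mol Mg, 0.26920 mol O.
FeO: 39.28/71.844 = 0.54674 mol → 0.54674 mol Fe, 0.54674 mol O.
SiO2: 49.57/60.083 = 0.82503 mol → 0.82503 mol Si, 1.65006 mol O.
Total oxygen = 2.46600 mol. Normalization factor = 6/2.46600 = 2.43309.
Si per 6 O = 0.82503 × 2.43309 = 2.007.

2.007 Si apfu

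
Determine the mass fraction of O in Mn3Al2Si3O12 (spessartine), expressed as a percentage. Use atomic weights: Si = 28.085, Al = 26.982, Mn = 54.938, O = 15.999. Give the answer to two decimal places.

Formula mass = 3*54.938 + 2*26.982 + 3*28.085 + 12*15.999 = 495.021 g/mol, of which 191.988 g is O.
So O makes up 191.988/495.021 = 0.3878 of the mass, i.e. 38.78%.

38.78 weight percent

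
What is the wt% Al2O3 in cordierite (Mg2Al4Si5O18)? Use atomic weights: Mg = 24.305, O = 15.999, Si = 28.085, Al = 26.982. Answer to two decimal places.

Formula mass = 584.945 g/mol.
4 Al → 2.0000 mol Al2O3 per formula unit; M(Al2O3) = 101.961, so Al2O3 mass = 203.922 g.
203.922/584.945 × 100 = 34.86 wt%.

34.86 wt%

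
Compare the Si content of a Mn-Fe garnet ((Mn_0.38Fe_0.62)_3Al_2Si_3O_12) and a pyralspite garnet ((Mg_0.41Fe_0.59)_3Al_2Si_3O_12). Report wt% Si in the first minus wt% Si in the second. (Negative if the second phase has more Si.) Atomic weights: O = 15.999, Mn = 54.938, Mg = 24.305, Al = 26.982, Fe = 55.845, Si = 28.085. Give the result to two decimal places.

First mineral: 84.255 g Si in 496.708 g formula = 16.96 wt% Si.
Second mineral: 84.255 g Si in 458.948 g formula = 18.36 wt% Si.
16.96% − 18.36% gives a difference of -1.40 percentage points.

-1.40 percentage points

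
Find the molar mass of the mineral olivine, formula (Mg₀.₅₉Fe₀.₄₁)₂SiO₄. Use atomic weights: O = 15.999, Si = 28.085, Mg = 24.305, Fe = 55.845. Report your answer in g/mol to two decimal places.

166.55 g/mol

The formula mass is the sum 1.18×24.305 + 0.82×55.845 + 1×28.085 + 4×15.999.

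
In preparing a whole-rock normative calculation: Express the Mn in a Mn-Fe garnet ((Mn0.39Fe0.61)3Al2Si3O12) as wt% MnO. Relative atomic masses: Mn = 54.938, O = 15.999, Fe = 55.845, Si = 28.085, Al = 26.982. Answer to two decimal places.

16.71 wt%

Molar mass of (Mn0.39Fe0.61)3Al2Si3O12 = 1.17·54.938 + 1.83·55.845 + 2·26.982 + 3·28.085 + 12·15.999 = 496.681 g/mol.
Each formula unit contains 1.17 Mn, equivalent to 1.17/1 = 1.1700 mol MnO.
M(MnO) = 1×54.938 + 1×15.999 = 70.937 g/mol.
Mass of MnO per formula unit = 1.1700 × 70.937 = 82.996 g.
MnO wt% = 82.996 / 496.681 × 100 = 16.71%.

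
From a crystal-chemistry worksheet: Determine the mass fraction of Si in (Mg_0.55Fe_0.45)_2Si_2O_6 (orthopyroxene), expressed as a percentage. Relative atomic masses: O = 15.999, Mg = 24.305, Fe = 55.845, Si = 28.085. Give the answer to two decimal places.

24.51 mass %

M((Mg_0.55Fe_0.45)_2Si_2O_6) = 229.160 g/mol.
Si contributes 2 × 28.085 = 56.170 g per mole.
56.170/229.160 = 0.2451 → 24.51%.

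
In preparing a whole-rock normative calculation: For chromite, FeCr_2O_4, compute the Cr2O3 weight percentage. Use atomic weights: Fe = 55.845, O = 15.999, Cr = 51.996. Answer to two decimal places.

67.90 wt%

M(FeCr_2O_4) = 223.833 g/mol; M(Cr2O3) = 151.989 g/mol.
Moles Cr2O3 per formula unit = 2 Cr ÷ 2 = 1.0000.
Cr2O3 fraction = (1.0000 × 151.989) / 223.833 = 151.989/223.833 = 0.6790.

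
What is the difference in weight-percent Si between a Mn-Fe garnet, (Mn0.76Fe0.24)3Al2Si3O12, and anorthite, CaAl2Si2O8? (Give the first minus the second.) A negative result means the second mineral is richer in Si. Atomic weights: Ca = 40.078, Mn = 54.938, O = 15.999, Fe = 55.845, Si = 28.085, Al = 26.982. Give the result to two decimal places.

-3.19 percentage points

M((Mn0.76Fe0.24)3Al2Si3O12) = 495.674 g/mol, so wt% Si = 84.255/495.674 × 100 = 17.00%.
M(CaAl2Si2O8) = 278.204 g/mol, so wt% Si = 56.170/278.204 × 100 = 20.19%.
17.00 − 20.19 = -3.19 pp.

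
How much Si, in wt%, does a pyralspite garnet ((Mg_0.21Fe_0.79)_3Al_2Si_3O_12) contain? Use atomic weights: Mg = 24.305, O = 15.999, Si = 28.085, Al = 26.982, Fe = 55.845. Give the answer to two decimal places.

17.63 wt%

Formula mass = 0.63*24.305 + 2.37*55.845 + 2*26.982 + 3*28.085 + 12*15.999 = 477.872 g/mol, of which 84.255 g is Si.
So Si makes up 84.255/477.872 = 0.1763 of the mass, i.e. 17.63%.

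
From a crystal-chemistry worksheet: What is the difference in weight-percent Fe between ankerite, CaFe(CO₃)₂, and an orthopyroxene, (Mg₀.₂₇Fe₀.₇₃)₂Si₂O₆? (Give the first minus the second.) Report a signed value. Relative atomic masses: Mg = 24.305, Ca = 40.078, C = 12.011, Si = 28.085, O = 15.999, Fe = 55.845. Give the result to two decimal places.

-7.17 percentage points

M(CaFe(CO₃)₂) = 215.939 g/mol, so wt% Fe = 55.845/215.939 × 100 = 25.86%.
M((Mg₀.₂₇Fe₀.₇₃)₂Si₂O₆) = 246.822 g/mol, so wt% Fe = 81.534/246.822 × 100 = 33.03%.
25.86 − 33.03 = -7.17 pp.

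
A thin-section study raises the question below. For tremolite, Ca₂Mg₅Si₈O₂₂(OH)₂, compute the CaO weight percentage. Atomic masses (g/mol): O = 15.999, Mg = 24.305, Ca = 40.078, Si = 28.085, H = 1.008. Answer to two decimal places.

13.81 wt%

Formula mass = 812.353 g/mol.
2 Ca → 2.0000 mol CaO per formula unit; M(CaO) = 56.077, so CaO mass = 112.154 g.
112.154/812.353 × 100 = 13.81 wt%.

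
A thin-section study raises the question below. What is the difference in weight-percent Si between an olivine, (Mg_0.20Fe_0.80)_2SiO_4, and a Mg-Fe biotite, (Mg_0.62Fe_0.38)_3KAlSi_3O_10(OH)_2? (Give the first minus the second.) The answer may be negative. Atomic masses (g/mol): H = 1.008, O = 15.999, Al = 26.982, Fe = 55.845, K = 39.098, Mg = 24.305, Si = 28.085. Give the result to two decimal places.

-3.90 percentage points

Si in (Mg_0.20Fe_0.80)_2SiO_4: molar mass 191.155 g/mol; 1×28.085 = 28.085 g → 14.69 wt%.
Si in (Mg_0.62Fe_0.38)_3KAlSi_3O_10(OH)_2: molar mass 453.210 g/mol; 3×28.085 = 84.255 g → 18.59 wt%.
Difference = 14.69 − 18.59 = -3.90 percentage points.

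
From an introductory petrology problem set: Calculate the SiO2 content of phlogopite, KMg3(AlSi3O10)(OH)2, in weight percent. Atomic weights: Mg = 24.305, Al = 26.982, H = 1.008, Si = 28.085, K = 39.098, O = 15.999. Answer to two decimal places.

Molar mass of KMg3(AlSi3O10)(OH)2 = 1×39.098 + 3×24.305 + 1×26.982 + 3×28.085 + 12×15.999 + 2×1.008 = 417.254 g/mol.
Each formula unit contains 3 Si, equivalent to 3/1 = 3.0000 mol SiO2.
M(SiO2) = 1×28.085 + 2×15.999 = 60.083 g/mol.
Mass of SiO2 per formula unit = 3.0000 × 60.083 = 180.249 g.
SiO2 wt% = 180.249 / 417.254 × 100 = 43.20%.

43.20 wt%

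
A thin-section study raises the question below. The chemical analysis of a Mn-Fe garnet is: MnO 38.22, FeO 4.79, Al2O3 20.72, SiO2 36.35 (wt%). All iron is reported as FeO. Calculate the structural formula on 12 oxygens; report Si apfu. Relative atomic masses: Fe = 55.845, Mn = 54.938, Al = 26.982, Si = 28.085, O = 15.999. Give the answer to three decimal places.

2.994 Si apfu

38.22 wt% MnO ÷ 70.937 g/mol = 0.53879 mol, giving 0.53879 Mn and 0.53879 O.
4.79 wt% FeO ÷ 71.844 g/mol = 0.06667 mol, giving 0.06667 Fe and 0.06667 O.
20.72 wt% Al2O3 ÷ 101.961 g/mol = 0.20321 mol, giving 0.40642 Al and 0.60963 O.
36.35 wt% SiO2 ÷ 60.083 g/mol = 0.60500 mol, giving 0.60500 Si and 1.21000 O.
Oxygen sums to 2.42509; scaling by 12/2.42509 = 4.94827 puts the formula on 12 O.
Si: 0.60500 × 4.94827 = 2.994 atoms per formula unit.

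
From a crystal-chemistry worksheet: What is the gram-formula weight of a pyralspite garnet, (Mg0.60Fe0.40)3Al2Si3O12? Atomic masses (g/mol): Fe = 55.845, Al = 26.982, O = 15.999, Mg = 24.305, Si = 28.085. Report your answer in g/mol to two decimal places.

Mg: 1.80 × 24.305 = 43.7490
Fe: 1.20 × 55.845 = 67.0140
Al: 2 × 26.982 = 53.9640
Si: 3 × 28.085 = 84.2550
O: 12 × 15.999 = 191.9880
Summing the contributions gives the formula mass.

440.97 g/mol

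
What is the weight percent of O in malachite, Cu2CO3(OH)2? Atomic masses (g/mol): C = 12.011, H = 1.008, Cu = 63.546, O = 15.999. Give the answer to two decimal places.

Formula mass = 2×63.546 + 1×12.011 + 5×15.999 + 2×1.008 = 221.114 g/mol, of which 79.995 g is O.
So O makes up 79.995/221.114 = 0.3618 of the mass, i.e. 36.18%.

36.18 weight percent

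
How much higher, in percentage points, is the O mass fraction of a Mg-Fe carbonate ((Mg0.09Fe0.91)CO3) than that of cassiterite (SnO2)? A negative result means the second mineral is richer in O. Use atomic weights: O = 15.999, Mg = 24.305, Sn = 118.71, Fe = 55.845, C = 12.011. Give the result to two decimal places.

M((Mg0.09Fe0.91)CO3) = 113.014 g/mol, so wt% O = 47.997/113.014 × 100 = 42.47%.
M(SnO2) = 150.708 g/mol, so wt% O = 31.998/150.708 × 100 = 21.23%.
42.47 − 21.23 = 21.24 pp.

21.24 percentage points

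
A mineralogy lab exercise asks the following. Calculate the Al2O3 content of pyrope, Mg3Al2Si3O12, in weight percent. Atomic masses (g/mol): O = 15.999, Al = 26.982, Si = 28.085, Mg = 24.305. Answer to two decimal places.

Formula mass = 403.122 g/mol.
2 Al → 1.0000 mol Al2O3 per formula unit; M(Al2O3) = 101.961, so Al2O3 mass = 101.961 g.
101.961/403.122 × 100 = 25.29 wt%.

25.29 wt%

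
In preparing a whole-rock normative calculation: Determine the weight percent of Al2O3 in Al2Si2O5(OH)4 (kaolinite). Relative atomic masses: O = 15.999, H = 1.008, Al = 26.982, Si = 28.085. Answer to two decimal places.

39.50 wt%

Molar mass of Al2Si2O5(OH)4 = 2·26.982 + 2·28.085 + 9·15.999 + 4·1.008 = 258.157 g/mol.
Each formula unit contains 2 Al, equivalent to 2/2 = 1.0000 mol Al2O3.
M(Al2O3) = 2×26.982 + 3×15.999 = 101.961 g/mol.
Mass of Al2O3 per formula unit = 1.0000 × 101.961 = 101.961 g.
Al2O3 wt% = 101.961 / 258.157 × 100 = 39.50%.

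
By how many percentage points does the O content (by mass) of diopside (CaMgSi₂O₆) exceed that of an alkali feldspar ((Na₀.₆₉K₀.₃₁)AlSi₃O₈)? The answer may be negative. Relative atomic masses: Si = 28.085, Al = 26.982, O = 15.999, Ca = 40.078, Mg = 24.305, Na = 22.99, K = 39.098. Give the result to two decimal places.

M(CaMgSi₂O₆) = 216.547 g/mol, so wt% O = 95.994/216.547 × 100 = 44.33%.
M((Na₀.₆₉K₀.₃₁)AlSi₃O₈) = 267.212 g/mol, so wt% O = 127.992/267.212 × 100 = 47.90%.
44.33 − 47.90 = -3.57 pp.

-3.57 percentage points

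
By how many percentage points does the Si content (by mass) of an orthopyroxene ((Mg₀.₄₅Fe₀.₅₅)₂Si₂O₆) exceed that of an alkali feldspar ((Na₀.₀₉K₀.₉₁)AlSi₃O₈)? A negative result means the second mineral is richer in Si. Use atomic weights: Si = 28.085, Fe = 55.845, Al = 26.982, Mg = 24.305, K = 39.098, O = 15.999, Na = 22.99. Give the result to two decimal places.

-6.58 percentage points

M((Mg₀.₄₅Fe₀.₅₅)₂Si₂O₆) = 235.468 g/mol, so wt% Si = 56.170/235.468 × 100 = 23.85%.
M((Na₀.₀₉K₀.₉₁)AlSi₃O₈) = 276.877 g/mol, so wt% Si = 84.255/276.877 × 100 = 30.43%.
23.85 − 30.43 = -6.58 pp.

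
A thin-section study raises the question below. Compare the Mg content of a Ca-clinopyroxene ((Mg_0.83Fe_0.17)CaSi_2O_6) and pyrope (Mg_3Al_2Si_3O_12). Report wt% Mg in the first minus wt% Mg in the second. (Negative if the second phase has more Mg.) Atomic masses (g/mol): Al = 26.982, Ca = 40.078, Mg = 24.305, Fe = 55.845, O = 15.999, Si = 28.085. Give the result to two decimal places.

M((Mg_0.83Fe_0.17)CaSi_2O_6) = 221.909 g/mol, so wt% Mg = 20.173/221.909 × 100 = 9.09%.
M(Mg_3Al_2Si_3O_12) = 403.122 g/mol, so wt% Mg = 72.915/403.122 × 100 = 18.09%.
9.09 − 18.09 = -9.00 pp.

-9.00 percentage points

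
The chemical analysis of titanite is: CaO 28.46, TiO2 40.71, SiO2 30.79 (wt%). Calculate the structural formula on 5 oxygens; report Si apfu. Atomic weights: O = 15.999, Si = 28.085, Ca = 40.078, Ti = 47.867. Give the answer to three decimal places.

CaO (M=56.077): mol = 0.50752; Ca = 0.50752, O = 0.50752.
TiO2 (M=79.865): mol = 0.50974; Ti = 0.50974, O = 1.01948.
SiO2 (M=60.083): mol = 0.51246; Si = 0.51246, O = 1.02492.
ΣO = 2.55192; factor = 5/ΣO = 1.95931.
Si apfu = 0.51246 × 1.95931 = 1.004.

1.004 Si apfu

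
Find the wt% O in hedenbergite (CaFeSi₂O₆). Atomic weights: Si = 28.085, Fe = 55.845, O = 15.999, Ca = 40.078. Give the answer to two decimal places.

M(CaFeSi₂O₆) = 248.087 g/mol.
O contributes 6 × 15.999 = 95.994 g per mole.
95.994/248.087 = 0.3869 → 38.69%.

38.69 mass %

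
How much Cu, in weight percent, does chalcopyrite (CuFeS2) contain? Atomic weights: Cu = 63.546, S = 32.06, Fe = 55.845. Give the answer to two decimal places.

M(CuFeS2) = 183.511 g/mol.
Cu contributes 1 × 63.546 = 63.546 g per mole.
63.546/183.511 = 0.3463 → 34.63%.

34.63 weight percent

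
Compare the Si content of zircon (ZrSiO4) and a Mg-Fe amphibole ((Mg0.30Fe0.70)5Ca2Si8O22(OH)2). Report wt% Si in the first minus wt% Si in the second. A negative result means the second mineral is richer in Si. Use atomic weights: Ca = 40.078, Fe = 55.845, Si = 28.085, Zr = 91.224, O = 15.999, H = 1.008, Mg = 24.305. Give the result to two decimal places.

-9.03 percentage points

First mineral: 28.085 g Si in 183.305 g formula = 15.32 wt% Si.
Second mineral: 224.680 g Si in 922.743 g formula = 24.35 wt% Si.
15.32% − 24.35% gives a difference of -9.03 percentage points.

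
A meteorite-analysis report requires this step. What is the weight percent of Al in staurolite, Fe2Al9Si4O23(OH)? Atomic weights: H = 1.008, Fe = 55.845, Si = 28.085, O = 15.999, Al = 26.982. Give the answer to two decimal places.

Formula mass = 2×55.845 + 9×26.982 + 4×28.085 + 24×15.999 + 1×1.008 = 851.852 g/mol, of which 242.838 g is Al.
So Al makes up 242.838/851.852 = 0.2851 of the mass, i.e. 28.51%.

28.51 wt%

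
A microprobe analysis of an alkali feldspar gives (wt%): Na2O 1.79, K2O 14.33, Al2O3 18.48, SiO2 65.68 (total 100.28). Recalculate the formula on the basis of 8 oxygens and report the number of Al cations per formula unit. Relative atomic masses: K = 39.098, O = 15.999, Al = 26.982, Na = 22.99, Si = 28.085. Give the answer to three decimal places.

0.996 Al apfu

Na2O (M=61.979): mol = 0.02888; Na = 0.05776, O = 0.02888.
K2O (M=94.195): mol = 0.15213; K = 0.30426, O = 0.15213.
Al2O3 (M=101.961): mol = 0.18125; Al = 0.36250, O = 0.54375.
SiO2 (M=60.083): mol = 1.09315; Si = 1.09315, O = 2.18630.
ΣO = 2.91106; factor = 8/ΣO = 2.74814.
Al apfu = 0.36250 × 2.74814 = 0.996.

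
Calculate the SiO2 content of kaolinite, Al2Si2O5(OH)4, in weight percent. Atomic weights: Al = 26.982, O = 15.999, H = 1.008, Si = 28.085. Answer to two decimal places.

M(Al2Si2O5(OH)4) = 258.157 g/mol; M(SiO2) = 60.083 g/mol.
Moles SiO2 per formula unit = 2 Si ÷ 1 = 2.0000.
SiO2 fraction = (2.0000 × 60.083) / 258.157 = 120.166/258.157 = 0.4655.

46.55 wt%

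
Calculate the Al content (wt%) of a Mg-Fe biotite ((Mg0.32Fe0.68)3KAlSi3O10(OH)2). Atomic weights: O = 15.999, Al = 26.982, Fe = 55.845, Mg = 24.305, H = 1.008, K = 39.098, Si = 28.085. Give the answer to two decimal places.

5.60 wt%

Formula mass = 0.96×24.305 + 2.04×55.845 + 1×39.098 + 1×26.982 + 3×28.085 + 12×15.999 + 2×1.008 = 481.596 g/mol, of which 26.982 g is Al.
So Al makes up 26.982/481.596 = 0.0560 of the mass, i.e. 5.60%.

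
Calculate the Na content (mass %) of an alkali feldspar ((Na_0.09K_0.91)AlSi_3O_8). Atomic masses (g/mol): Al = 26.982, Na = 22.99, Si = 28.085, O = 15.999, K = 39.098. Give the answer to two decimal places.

Formula mass = 0.09*22.99 + 0.91*39.098 + 1*26.982 + 3*28.085 + 8*15.999 = 276.877 g/mol, of which 2.069 g is Na.
So Na makes up 2.069/276.877 = 0.0075 of the mass, i.e. 0.75%.

0.75 mass %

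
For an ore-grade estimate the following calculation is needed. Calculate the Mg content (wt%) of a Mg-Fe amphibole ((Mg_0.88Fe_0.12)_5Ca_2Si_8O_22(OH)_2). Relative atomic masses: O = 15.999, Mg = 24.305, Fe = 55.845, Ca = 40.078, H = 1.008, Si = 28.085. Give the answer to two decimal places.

12.86 wt%

Molar mass of (Mg_0.88Fe_0.12)_5Ca_2Si_8O_22(OH)_2: 4.40×24.305 + 0.60×55.845 + 2×40.078 + 8×28.085 + 24×15.999 + 2×1.008 = 831.277 g/mol.
Mass of Mg per formula unit: 4.40 × 24.305 = 106.942 g.
Weight fraction Mg = 106.942 / 831.277 = 0.1286.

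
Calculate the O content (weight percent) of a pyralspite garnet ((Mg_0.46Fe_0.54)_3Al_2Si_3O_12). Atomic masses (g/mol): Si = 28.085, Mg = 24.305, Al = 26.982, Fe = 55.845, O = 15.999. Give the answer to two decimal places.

42.27 weight percent

Formula mass = 1.38·24.305 + 1.62·55.845 + 2·26.982 + 3·28.085 + 12·15.999 = 454.217 g/mol, of which 191.988 g is O.
So O makes up 191.988/454.217 = 0.4227 of the mass, i.e. 42.27%.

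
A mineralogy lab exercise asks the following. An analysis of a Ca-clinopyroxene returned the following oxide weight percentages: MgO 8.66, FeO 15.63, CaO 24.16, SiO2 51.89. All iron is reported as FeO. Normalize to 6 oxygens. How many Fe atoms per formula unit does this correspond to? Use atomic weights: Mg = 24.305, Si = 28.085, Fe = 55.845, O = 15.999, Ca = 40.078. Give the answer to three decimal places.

0.504 Fe apfu

MgO: 8.66/40.304 = 0.21487 mol → 0.21487 mol Mg, 0.21487 mol O.
FeO: 15.63/71.844 = 0.21755 mol → 0.21755 mol Fe, 0.21755 mol O.
CaO: 24.16/56.077 = 0.43084 mol → 0.43084 mol Ca, 0.43084 mol O.
SiO2: 51.89/60.083 = 0.86364 mol → 0.86364 mol Si, 1.72728 mol O.
Total oxygen = 2.59054 mol. Normalization factor = 6/2.59054 = 2.31612.
Fe per 6 O = 0.21755 × 2.31612 = 0.504.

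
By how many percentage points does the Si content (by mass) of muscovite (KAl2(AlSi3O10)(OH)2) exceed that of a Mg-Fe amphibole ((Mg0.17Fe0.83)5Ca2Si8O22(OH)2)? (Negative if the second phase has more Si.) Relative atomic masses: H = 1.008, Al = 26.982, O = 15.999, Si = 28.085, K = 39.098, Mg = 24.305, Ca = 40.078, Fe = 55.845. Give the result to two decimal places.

-2.67 percentage points

Si in KAl2(AlSi3O10)(OH)2: molar mass 398.303 g/mol; 3×28.085 = 84.255 g → 21.15 wt%.
Si in (Mg0.17Fe0.83)5Ca2Si8O22(OH)2: molar mass 943.244 g/mol; 8×28.085 = 224.680 g → 23.82 wt%.
Difference = 21.15 − 23.82 = -2.67 percentage points.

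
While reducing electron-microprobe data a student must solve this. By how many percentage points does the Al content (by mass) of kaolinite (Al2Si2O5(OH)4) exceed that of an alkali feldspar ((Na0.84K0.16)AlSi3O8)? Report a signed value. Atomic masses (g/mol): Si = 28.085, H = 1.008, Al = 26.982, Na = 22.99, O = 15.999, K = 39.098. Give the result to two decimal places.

Al in Al2Si2O5(OH)4: molar mass 258.157 g/mol; 2×26.982 = 53.964 g → 20.90 wt%.
Al in (Na0.84K0.16)AlSi3O8: molar mass 264.796 g/mol; 1×26.982 = 26.982 g → 10.19 wt%.
Difference = 20.90 − 10.19 = 10.71 percentage points.

10.71 percentage points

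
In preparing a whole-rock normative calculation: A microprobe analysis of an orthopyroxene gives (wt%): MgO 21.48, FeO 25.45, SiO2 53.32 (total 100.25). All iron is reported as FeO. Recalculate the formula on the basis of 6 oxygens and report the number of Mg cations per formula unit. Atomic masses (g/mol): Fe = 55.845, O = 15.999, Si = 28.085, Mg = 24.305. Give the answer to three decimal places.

21.48 wt% MgO ÷ 40.304 g/mol = 0.53295 mol, giving 0.53295 Mg and 0.53295 O.
25.45 wt% FeO ÷ 71.844 g/mol = 0.35424 mol, giving 0.35424 Fe and 0.35424 O.
53.32 wt% SiO2 ÷ 60.083 g/mol = 0.88744 mol, giving 0.88744 Si and 1.77488 O.
Oxygen sums to 2.66207; scaling by 6/2.66207 = 2.25389 puts the formula on 6 O.
Mg: 0.53295 × 2.25389 = 1.201 atoms per formula unit.

1.201 Mg apfu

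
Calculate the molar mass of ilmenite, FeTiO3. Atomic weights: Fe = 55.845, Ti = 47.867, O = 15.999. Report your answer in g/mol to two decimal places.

151.71 g/mol

The formula mass is the sum 1·55.845 + 1·47.867 + 3·15.999.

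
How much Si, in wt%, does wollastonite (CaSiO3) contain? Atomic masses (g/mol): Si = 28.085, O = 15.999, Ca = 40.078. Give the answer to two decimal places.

M(CaSiO3) = 116.160 g/mol.
Si contributes 1 × 28.085 = 28.085 g per mole.
28.085/116.160 = 0.2418 → 24.18%.

24.18 wt%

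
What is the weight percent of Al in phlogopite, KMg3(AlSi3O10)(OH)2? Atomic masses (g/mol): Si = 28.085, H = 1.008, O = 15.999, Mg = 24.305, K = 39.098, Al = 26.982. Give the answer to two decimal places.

M(KMg3(AlSi3O10)(OH)2) = 417.254 g/mol.
Al contributes 1 × 26.982 = 26.982 g per mole.
26.982/417.254 = 0.0647 → 6.47%.

6.47 wt%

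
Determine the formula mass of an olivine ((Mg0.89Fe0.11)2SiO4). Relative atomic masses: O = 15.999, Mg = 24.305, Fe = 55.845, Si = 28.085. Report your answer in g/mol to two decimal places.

147.63 g/mol

The formula mass is the sum 1.78×24.305 + 0.22×55.845 + 1×28.085 + 4×15.999.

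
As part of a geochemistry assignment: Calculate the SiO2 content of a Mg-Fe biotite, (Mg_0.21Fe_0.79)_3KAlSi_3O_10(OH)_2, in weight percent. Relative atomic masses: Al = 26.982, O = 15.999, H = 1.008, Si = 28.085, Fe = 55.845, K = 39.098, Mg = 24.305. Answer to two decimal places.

36.64 wt%

Formula mass = 492.004 g/mol.
3 Si → 3.0000 mol SiO2 per formula unit; M(SiO2) = 60.083, so SiO2 mass = 180.249 g.
180.249/492.004 × 100 = 36.64 wt%.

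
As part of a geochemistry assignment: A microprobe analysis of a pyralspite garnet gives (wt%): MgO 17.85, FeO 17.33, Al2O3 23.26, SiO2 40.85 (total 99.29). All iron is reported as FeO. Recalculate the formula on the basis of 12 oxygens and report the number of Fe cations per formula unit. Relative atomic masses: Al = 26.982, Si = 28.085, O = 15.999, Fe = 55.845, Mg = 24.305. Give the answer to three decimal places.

17.85 wt% MgO ÷ 40.304 g/mol = 0.44288 mol, giving 0.44288 Mg and 0.44288 O.
17.33 wt% FeO ÷ 71.844 g/mol = 0.24122 mol, giving 0.24122 Fe and 0.24122 O.
23.26 wt% Al2O3 ÷ 101.961 g/mol = 0.22813 mol, giving 0.45626 Al and 0.68439 O.
40.85 wt% SiO2 ÷ 60.083 g/mol = 0.67989 mol, giving 0.67989 Si and 1.35978 O.
Oxygen sums to 2.72827; scaling by 12/2.72827 = 4.39839 puts the formula on 12 O.
Fe: 0.24122 × 4.39839 = 1.061 atoms per formula unit.

1.061 Fe apfu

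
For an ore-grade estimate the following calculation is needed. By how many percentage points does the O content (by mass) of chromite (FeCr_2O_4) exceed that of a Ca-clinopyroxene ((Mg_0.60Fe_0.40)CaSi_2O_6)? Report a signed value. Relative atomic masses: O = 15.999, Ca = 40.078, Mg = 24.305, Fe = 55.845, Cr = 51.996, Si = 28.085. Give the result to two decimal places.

M(FeCr_2O_4) = 223.833 g/mol, so wt% O = 63.996/223.833 × 100 = 28.59%.
M((Mg_0.60Fe_0.40)CaSi_2O_6) = 229.163 g/mol, so wt% O = 95.994/229.163 × 100 = 41.89%.
28.59 − 41.89 = -13.30 pp.

-13.30 percentage points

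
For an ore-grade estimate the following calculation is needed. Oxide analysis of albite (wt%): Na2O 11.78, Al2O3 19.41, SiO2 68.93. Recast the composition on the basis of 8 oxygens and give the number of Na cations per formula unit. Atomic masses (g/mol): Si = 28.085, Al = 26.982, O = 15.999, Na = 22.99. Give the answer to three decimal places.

Na2O (M=61.979): mol = 0.19006; Na = 0.38012, O = 0.19006.
Al2O3 (M=101.961): mol = 0.19037; Al = 0.38074, O = 0.57111.
SiO2 (M=60.083): mol = 1.14725; Si = 1.14725, O = 2.29450.
ΣO = 3.05567; factor = 8/ΣO = 2.61808.
Na apfu = 0.38012 × 2.61808 = 0.995.

0.995 Na apfu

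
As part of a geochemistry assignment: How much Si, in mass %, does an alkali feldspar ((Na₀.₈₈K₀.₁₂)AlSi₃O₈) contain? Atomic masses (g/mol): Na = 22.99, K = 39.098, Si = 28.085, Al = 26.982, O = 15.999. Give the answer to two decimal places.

M((Na₀.₈₈K₀.₁₂)AlSi₃O₈) = 264.152 g/mol.
Si contributes 3 × 28.085 = 84.255 g per mole.
84.255/264.152 = 0.3190 → 31.90%.

31.90 mass %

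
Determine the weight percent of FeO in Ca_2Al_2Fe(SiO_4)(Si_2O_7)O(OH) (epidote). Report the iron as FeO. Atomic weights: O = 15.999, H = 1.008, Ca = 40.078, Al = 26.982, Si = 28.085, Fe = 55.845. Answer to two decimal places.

14.87 wt%

Molar mass of Ca_2Al_2Fe(SiO_4)(Si_2O_7)O(OH) = 2·40.078 + 2·26.982 + 1·55.845 + 3·28.085 + 13·15.999 + 1·1.008 = 483.215 g/mol.
Each formula unit contains 1 Fe, equivalent to 1/1 = 1.0000 mol FeO.
M(FeO) = 1×55.845 + 1×15.999 = 71.844 g/mol.
Mass of FeO per formula unit = 1.0000 × 71.844 = 71.844 g.
FeO wt% = 71.844 / 483.215 × 100 = 14.87%.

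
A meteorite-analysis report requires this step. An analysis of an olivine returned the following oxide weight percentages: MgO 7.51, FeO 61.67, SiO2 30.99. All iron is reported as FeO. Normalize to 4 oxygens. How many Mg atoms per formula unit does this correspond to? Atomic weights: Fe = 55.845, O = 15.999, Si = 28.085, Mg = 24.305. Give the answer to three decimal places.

7.51 wt% MgO ÷ 40.304 g/mol = 0.18633 mol, giving 0.18633 Mg and 0.18633 O.
61.67 wt% FeO ÷ 71.844 g/mol = 0.85839 mol, giving 0.85839 Fe and 0.85839 O.
30.99 wt% SiO2 ÷ 60.083 g/mol = 0.51579 mol, giving 0.51579 Si and 1.03158 O.
Oxygen sums to 2.07630; scaling by 4/2.07630 = 1.92650 puts the formula on 4 O.
Mg: 0.18633 × 1.92650 = 0.359 atoms per formula unit.

0.359 Mg apfu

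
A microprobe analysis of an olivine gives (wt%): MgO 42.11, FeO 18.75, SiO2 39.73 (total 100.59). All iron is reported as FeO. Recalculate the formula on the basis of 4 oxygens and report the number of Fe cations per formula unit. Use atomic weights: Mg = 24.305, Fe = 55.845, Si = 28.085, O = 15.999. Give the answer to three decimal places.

MgO (M=40.304): mol = 1.04481; Mg = 1.04481, O = 1.04481.
FeO (M=71.844): mol = 0.26098; Fe = 0.26098, O = 0.26098.
SiO2 (M=60.083): mol = 0.66125; Si = 0.66125, O = 1.32250.
ΣO = 2.62829; factor = 4/ΣO = 1.52190.
Fe apfu = 0.26098 × 1.52190 = 0.397.

0.397 Fe apfu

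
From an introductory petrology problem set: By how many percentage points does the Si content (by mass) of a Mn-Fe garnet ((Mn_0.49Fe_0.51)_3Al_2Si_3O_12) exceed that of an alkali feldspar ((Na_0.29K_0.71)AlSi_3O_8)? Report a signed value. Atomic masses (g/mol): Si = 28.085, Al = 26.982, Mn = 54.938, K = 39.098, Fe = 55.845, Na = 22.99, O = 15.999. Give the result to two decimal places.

-13.82 percentage points

Si in (Mn_0.49Fe_0.51)_3Al_2Si_3O_12: molar mass 496.409 g/mol; 3×28.085 = 84.255 g → 16.97 wt%.
Si in (Na_0.29K_0.71)AlSi_3O_8: molar mass 273.656 g/mol; 3×28.085 = 84.255 g → 30.79 wt%.
Difference = 16.97 − 30.79 = -13.82 percentage points.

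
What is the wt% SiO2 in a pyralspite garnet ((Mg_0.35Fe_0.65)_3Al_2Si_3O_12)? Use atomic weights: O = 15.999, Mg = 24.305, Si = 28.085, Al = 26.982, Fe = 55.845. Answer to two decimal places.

38.79 wt%

M((Mg_0.35Fe_0.65)_3Al_2Si_3O_12) = 464.625 g/mol; M(SiO2) = 60.083 g/mol.
Moles SiO2 per formula unit = 3 Si ÷ 1 = 3.0000.
SiO2 fraction = (3.0000 × 60.083) / 464.625 = 180.249/464.625 = 0.3879.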